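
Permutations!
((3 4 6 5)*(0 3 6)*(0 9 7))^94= (0 7 9 4 3)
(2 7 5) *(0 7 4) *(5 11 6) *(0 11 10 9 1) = [7, 0, 4, 3, 11, 2, 5, 10, 8, 1, 9, 6] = (0 7 10 9 1)(2 4 11 6 5)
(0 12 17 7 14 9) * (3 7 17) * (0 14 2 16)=(17)(0 12 3 7 2 16)(9 14)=[12, 1, 16, 7, 4, 5, 6, 2, 8, 14, 10, 11, 3, 13, 9, 15, 0, 17]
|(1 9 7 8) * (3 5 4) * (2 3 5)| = 4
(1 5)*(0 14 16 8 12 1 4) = [14, 5, 2, 3, 0, 4, 6, 7, 12, 9, 10, 11, 1, 13, 16, 15, 8] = (0 14 16 8 12 1 5 4)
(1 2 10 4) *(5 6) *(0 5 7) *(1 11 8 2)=[5, 1, 10, 3, 11, 6, 7, 0, 2, 9, 4, 8]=(0 5 6 7)(2 10 4 11 8)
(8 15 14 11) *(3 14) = (3 14 11 8 15) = [0, 1, 2, 14, 4, 5, 6, 7, 15, 9, 10, 8, 12, 13, 11, 3]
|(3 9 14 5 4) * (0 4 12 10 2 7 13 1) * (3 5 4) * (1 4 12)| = |(0 3 9 14 12 10 2 7 13 4 5 1)| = 12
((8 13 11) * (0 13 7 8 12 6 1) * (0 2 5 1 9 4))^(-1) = ((0 13 11 12 6 9 4)(1 2 5)(7 8))^(-1) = (0 4 9 6 12 11 13)(1 5 2)(7 8)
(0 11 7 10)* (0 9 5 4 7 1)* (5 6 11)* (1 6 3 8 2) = [5, 0, 1, 8, 7, 4, 11, 10, 2, 3, 9, 6] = (0 5 4 7 10 9 3 8 2 1)(6 11)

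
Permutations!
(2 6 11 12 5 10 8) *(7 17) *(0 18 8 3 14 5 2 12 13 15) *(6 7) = (0 18 8 12 2 7 17 6 11 13 15)(3 14 5 10) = [18, 1, 7, 14, 4, 10, 11, 17, 12, 9, 3, 13, 2, 15, 5, 0, 16, 6, 8]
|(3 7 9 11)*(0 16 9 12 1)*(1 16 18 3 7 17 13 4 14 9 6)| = |(0 18 3 17 13 4 14 9 11 7 12 16 6 1)| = 14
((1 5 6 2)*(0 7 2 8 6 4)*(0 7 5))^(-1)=(0 1 2 7 4 5)(6 8)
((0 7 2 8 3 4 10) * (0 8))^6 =((0 7 2)(3 4 10 8))^6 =(3 10)(4 8)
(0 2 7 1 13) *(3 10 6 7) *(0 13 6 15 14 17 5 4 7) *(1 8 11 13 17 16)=(0 2 3 10 15 14 16 1 6)(4 7 8 11 13 17 5)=[2, 6, 3, 10, 7, 4, 0, 8, 11, 9, 15, 13, 12, 17, 16, 14, 1, 5]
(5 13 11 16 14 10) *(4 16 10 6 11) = (4 16 14 6 11 10 5 13) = [0, 1, 2, 3, 16, 13, 11, 7, 8, 9, 5, 10, 12, 4, 6, 15, 14]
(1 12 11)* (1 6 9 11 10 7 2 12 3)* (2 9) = (1 3)(2 12 10 7 9 11 6) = [0, 3, 12, 1, 4, 5, 2, 9, 8, 11, 7, 6, 10]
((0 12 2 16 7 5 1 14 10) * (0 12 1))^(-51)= (0 10 16)(1 12 7)(2 5 14)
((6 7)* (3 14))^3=((3 14)(6 7))^3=(3 14)(6 7)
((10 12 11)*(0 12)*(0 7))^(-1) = (0 7 10 11 12)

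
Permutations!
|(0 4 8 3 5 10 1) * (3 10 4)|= 7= |(0 3 5 4 8 10 1)|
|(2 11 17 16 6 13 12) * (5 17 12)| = 15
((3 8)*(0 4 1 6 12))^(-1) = (0 12 6 1 4)(3 8)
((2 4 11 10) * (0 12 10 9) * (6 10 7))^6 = ((0 12 7 6 10 2 4 11 9))^6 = (0 4 6)(2 7 9)(10 12 11)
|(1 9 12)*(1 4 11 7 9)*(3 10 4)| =7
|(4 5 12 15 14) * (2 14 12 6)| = 10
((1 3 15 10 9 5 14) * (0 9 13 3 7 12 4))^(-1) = ((0 9 5 14 1 7 12 4)(3 15 10 13))^(-1) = (0 4 12 7 1 14 5 9)(3 13 10 15)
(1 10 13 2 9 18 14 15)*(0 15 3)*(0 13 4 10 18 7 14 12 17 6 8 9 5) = (0 15 1 18 12 17 6 8 9 7 14 3 13 2 5)(4 10) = [15, 18, 5, 13, 10, 0, 8, 14, 9, 7, 4, 11, 17, 2, 3, 1, 16, 6, 12]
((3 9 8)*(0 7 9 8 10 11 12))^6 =(12)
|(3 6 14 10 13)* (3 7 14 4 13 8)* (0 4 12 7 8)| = |(0 4 13 8 3 6 12 7 14 10)| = 10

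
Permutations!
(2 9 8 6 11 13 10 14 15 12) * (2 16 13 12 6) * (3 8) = [0, 1, 9, 8, 4, 5, 11, 7, 2, 3, 14, 12, 16, 10, 15, 6, 13] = (2 9 3 8)(6 11 12 16 13 10 14 15)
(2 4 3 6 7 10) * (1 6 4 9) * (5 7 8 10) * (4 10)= (1 6 8 4 3 10 2 9)(5 7)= [0, 6, 9, 10, 3, 7, 8, 5, 4, 1, 2]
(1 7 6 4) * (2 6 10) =(1 7 10 2 6 4) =[0, 7, 6, 3, 1, 5, 4, 10, 8, 9, 2]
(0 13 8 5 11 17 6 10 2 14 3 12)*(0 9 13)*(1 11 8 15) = (1 11 17 6 10 2 14 3 12 9 13 15)(5 8) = [0, 11, 14, 12, 4, 8, 10, 7, 5, 13, 2, 17, 9, 15, 3, 1, 16, 6]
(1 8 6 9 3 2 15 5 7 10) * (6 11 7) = (1 8 11 7 10)(2 15 5 6 9 3) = [0, 8, 15, 2, 4, 6, 9, 10, 11, 3, 1, 7, 12, 13, 14, 5]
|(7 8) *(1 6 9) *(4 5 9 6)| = 4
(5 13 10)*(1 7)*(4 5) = (1 7)(4 5 13 10) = [0, 7, 2, 3, 5, 13, 6, 1, 8, 9, 4, 11, 12, 10]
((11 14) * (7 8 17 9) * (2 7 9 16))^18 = ((2 7 8 17 16)(11 14))^18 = (2 17 7 16 8)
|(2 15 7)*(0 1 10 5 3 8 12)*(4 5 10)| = |(0 1 4 5 3 8 12)(2 15 7)| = 21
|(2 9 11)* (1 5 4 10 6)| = 15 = |(1 5 4 10 6)(2 9 11)|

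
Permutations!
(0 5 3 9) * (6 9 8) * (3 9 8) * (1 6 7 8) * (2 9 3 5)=(0 2 9)(1 6)(3 5)(7 8)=[2, 6, 9, 5, 4, 3, 1, 8, 7, 0]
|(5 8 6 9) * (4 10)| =4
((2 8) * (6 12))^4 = (12)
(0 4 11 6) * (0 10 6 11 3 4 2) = [2, 1, 0, 4, 3, 5, 10, 7, 8, 9, 6, 11] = (11)(0 2)(3 4)(6 10)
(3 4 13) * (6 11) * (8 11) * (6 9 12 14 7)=(3 4 13)(6 8 11 9 12 14 7)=[0, 1, 2, 4, 13, 5, 8, 6, 11, 12, 10, 9, 14, 3, 7]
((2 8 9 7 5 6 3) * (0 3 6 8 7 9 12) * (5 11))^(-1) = (0 12 8 5 11 7 2 3)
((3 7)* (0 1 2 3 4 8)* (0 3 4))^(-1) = (0 7 3 8 4 2 1)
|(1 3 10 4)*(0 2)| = 4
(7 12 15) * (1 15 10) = (1 15 7 12 10) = [0, 15, 2, 3, 4, 5, 6, 12, 8, 9, 1, 11, 10, 13, 14, 7]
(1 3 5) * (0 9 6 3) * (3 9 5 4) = [5, 0, 2, 4, 3, 1, 9, 7, 8, 6] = (0 5 1)(3 4)(6 9)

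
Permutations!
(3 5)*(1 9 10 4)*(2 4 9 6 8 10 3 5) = (1 6 8 10 9 3 2 4) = [0, 6, 4, 2, 1, 5, 8, 7, 10, 3, 9]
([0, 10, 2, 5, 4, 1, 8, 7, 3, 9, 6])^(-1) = (1 5 3 8 6 10)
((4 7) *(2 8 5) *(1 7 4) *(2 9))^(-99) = ((1 7)(2 8 5 9))^(-99) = (1 7)(2 8 5 9)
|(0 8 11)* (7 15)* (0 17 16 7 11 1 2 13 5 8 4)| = 10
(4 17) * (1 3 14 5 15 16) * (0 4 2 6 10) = (0 4 17 2 6 10)(1 3 14 5 15 16) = [4, 3, 6, 14, 17, 15, 10, 7, 8, 9, 0, 11, 12, 13, 5, 16, 1, 2]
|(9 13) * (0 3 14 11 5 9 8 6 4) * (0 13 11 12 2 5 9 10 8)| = 22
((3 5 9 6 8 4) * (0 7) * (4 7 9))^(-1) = ((0 9 6 8 7)(3 5 4))^(-1) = (0 7 8 6 9)(3 4 5)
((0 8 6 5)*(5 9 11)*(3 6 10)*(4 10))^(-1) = (0 5 11 9 6 3 10 4 8)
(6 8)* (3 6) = (3 6 8) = [0, 1, 2, 6, 4, 5, 8, 7, 3]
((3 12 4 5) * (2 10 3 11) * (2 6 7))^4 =(2 4 7 12 6 3 11 10 5)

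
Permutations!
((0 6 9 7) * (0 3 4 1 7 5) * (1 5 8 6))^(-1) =((0 1 7 3 4 5)(6 9 8))^(-1) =(0 5 4 3 7 1)(6 8 9)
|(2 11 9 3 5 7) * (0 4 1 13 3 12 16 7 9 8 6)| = |(0 4 1 13 3 5 9 12 16 7 2 11 8 6)| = 14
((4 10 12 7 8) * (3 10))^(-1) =(3 4 8 7 12 10)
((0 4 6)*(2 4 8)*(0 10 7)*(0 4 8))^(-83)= ((2 8)(4 6 10 7))^(-83)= (2 8)(4 6 10 7)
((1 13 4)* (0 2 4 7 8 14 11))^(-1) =(0 11 14 8 7 13 1 4 2)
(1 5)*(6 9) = (1 5)(6 9) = [0, 5, 2, 3, 4, 1, 9, 7, 8, 6]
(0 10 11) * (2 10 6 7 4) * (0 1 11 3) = (0 6 7 4 2 10 3)(1 11) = [6, 11, 10, 0, 2, 5, 7, 4, 8, 9, 3, 1]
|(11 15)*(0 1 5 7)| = 4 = |(0 1 5 7)(11 15)|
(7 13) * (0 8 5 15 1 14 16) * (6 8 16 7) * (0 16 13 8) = [13, 14, 2, 3, 4, 15, 0, 8, 5, 9, 10, 11, 12, 6, 7, 1, 16] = (16)(0 13 6)(1 14 7 8 5 15)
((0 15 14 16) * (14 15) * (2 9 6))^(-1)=((0 14 16)(2 9 6))^(-1)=(0 16 14)(2 6 9)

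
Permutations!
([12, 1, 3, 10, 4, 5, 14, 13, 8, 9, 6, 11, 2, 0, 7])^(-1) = (0 13 7 14 6 10 3 2 12)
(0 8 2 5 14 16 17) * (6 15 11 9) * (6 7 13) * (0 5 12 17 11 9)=(0 8 2 12 17 5 14 16 11)(6 15 9 7 13)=[8, 1, 12, 3, 4, 14, 15, 13, 2, 7, 10, 0, 17, 6, 16, 9, 11, 5]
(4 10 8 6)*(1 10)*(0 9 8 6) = (0 9 8)(1 10 6 4) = [9, 10, 2, 3, 1, 5, 4, 7, 0, 8, 6]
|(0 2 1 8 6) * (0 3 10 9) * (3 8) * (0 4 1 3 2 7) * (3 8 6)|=|(0 7)(1 2 8 3 10 9 4)|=14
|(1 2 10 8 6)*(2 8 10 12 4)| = 3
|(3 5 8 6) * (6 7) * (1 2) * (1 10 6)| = 8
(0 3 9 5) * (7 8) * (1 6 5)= (0 3 9 1 6 5)(7 8)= [3, 6, 2, 9, 4, 0, 5, 8, 7, 1]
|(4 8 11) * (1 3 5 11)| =6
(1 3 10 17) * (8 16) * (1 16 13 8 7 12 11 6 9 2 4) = (1 3 10 17 16 7 12 11 6 9 2 4)(8 13) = [0, 3, 4, 10, 1, 5, 9, 12, 13, 2, 17, 6, 11, 8, 14, 15, 7, 16]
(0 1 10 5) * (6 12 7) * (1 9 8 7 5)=[9, 10, 2, 3, 4, 0, 12, 6, 7, 8, 1, 11, 5]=(0 9 8 7 6 12 5)(1 10)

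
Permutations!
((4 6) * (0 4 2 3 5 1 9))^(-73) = (0 9 1 5 3 2 6 4)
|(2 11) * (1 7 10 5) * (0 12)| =|(0 12)(1 7 10 5)(2 11)| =4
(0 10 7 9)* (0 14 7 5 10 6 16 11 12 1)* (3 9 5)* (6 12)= [12, 0, 2, 9, 4, 10, 16, 5, 8, 14, 3, 6, 1, 13, 7, 15, 11]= (0 12 1)(3 9 14 7 5 10)(6 16 11)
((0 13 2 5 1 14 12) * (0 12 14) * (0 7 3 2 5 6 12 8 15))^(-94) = ((0 13 5 1 7 3 2 6 12 8 15))^(-94) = (0 3 15 7 8 1 12 5 6 13 2)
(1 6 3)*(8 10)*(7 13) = (1 6 3)(7 13)(8 10) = [0, 6, 2, 1, 4, 5, 3, 13, 10, 9, 8, 11, 12, 7]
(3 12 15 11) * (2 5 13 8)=(2 5 13 8)(3 12 15 11)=[0, 1, 5, 12, 4, 13, 6, 7, 2, 9, 10, 3, 15, 8, 14, 11]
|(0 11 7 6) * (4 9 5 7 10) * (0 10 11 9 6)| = |(11)(0 9 5 7)(4 6 10)| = 12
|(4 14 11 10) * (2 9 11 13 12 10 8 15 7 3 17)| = |(2 9 11 8 15 7 3 17)(4 14 13 12 10)| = 40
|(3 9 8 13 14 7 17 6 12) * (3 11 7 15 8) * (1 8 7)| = |(1 8 13 14 15 7 17 6 12 11)(3 9)| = 10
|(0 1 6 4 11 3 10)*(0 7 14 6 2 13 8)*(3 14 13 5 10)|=|(0 1 2 5 10 7 13 8)(4 11 14 6)|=8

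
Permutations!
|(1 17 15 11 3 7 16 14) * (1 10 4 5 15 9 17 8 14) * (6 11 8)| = |(1 6 11 3 7 16)(4 5 15 8 14 10)(9 17)| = 6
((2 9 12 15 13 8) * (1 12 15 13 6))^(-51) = (1 9 13 6 2 12 15 8)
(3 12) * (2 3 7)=(2 3 12 7)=[0, 1, 3, 12, 4, 5, 6, 2, 8, 9, 10, 11, 7]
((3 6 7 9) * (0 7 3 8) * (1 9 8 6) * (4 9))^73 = (0 7 8)(1 6 4 3 9)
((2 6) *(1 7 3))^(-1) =(1 3 7)(2 6)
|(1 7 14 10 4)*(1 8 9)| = 7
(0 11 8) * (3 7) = (0 11 8)(3 7) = [11, 1, 2, 7, 4, 5, 6, 3, 0, 9, 10, 8]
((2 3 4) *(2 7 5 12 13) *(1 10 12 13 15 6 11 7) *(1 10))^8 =(2 7 15 4 13 11 12 3 5 6 10)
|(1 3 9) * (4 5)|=|(1 3 9)(4 5)|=6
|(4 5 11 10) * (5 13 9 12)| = |(4 13 9 12 5 11 10)| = 7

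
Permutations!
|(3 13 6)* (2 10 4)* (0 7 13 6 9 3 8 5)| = |(0 7 13 9 3 6 8 5)(2 10 4)| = 24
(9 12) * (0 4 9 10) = [4, 1, 2, 3, 9, 5, 6, 7, 8, 12, 0, 11, 10] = (0 4 9 12 10)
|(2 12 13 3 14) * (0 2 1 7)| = |(0 2 12 13 3 14 1 7)| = 8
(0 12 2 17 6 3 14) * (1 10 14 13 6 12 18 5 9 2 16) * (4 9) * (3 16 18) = [3, 10, 17, 13, 9, 4, 16, 7, 8, 2, 14, 11, 18, 6, 0, 15, 1, 12, 5] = (0 3 13 6 16 1 10 14)(2 17 12 18 5 4 9)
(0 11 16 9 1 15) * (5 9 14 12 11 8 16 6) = (0 8 16 14 12 11 6 5 9 1 15) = [8, 15, 2, 3, 4, 9, 5, 7, 16, 1, 10, 6, 11, 13, 12, 0, 14]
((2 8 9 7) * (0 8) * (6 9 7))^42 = (9)(0 7)(2 8)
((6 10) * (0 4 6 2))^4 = ((0 4 6 10 2))^4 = (0 2 10 6 4)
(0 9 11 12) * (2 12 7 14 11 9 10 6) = (0 10 6 2 12)(7 14 11) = [10, 1, 12, 3, 4, 5, 2, 14, 8, 9, 6, 7, 0, 13, 11]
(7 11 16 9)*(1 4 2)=(1 4 2)(7 11 16 9)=[0, 4, 1, 3, 2, 5, 6, 11, 8, 7, 10, 16, 12, 13, 14, 15, 9]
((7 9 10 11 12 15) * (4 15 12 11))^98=(4 9 15 10 7)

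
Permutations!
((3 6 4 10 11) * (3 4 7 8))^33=((3 6 7 8)(4 10 11))^33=(11)(3 6 7 8)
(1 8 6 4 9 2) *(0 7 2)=[7, 8, 1, 3, 9, 5, 4, 2, 6, 0]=(0 7 2 1 8 6 4 9)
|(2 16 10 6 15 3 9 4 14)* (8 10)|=10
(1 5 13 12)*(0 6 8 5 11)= (0 6 8 5 13 12 1 11)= [6, 11, 2, 3, 4, 13, 8, 7, 5, 9, 10, 0, 1, 12]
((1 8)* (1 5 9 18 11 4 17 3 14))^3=((1 8 5 9 18 11 4 17 3 14))^3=(1 9 4 14 5 11 3 8 18 17)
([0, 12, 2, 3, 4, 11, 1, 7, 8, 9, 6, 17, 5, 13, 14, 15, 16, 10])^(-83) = (1 12 5 11 17 10 6)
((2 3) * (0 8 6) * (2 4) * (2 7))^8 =(0 6 8)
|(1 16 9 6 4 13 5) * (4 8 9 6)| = 8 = |(1 16 6 8 9 4 13 5)|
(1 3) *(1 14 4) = (1 3 14 4) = [0, 3, 2, 14, 1, 5, 6, 7, 8, 9, 10, 11, 12, 13, 4]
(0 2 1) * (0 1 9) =[2, 1, 9, 3, 4, 5, 6, 7, 8, 0] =(0 2 9)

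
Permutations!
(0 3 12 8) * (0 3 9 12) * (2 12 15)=(0 9 15 2 12 8 3)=[9, 1, 12, 0, 4, 5, 6, 7, 3, 15, 10, 11, 8, 13, 14, 2]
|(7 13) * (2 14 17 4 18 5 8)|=14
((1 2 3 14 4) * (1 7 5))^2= (1 3 4 5 2 14 7)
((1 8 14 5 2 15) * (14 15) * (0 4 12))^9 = ((0 4 12)(1 8 15)(2 14 5))^9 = (15)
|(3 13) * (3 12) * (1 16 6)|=3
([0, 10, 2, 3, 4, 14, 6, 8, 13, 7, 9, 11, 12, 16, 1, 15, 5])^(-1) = (1 14 5 16 13 8 7 9 10)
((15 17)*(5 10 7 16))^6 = ((5 10 7 16)(15 17))^6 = (17)(5 7)(10 16)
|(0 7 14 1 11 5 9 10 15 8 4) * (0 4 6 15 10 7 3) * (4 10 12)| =6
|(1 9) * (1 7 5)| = 4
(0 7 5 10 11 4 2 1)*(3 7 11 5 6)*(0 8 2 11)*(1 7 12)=[0, 8, 7, 12, 11, 10, 3, 6, 2, 9, 5, 4, 1]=(1 8 2 7 6 3 12)(4 11)(5 10)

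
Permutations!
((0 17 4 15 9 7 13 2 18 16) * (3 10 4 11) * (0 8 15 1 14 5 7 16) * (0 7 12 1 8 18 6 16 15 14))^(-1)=((0 17 11 3 10 4 8 14 5 12 1)(2 6 16 18 7 13)(9 15))^(-1)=(0 1 12 5 14 8 4 10 3 11 17)(2 13 7 18 16 6)(9 15)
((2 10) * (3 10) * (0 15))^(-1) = ((0 15)(2 3 10))^(-1) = (0 15)(2 10 3)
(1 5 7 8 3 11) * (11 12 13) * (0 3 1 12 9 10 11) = (0 3 9 10 11 12 13)(1 5 7 8) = [3, 5, 2, 9, 4, 7, 6, 8, 1, 10, 11, 12, 13, 0]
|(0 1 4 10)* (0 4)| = |(0 1)(4 10)| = 2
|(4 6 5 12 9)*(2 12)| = |(2 12 9 4 6 5)| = 6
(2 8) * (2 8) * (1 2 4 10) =(1 2 4 10) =[0, 2, 4, 3, 10, 5, 6, 7, 8, 9, 1]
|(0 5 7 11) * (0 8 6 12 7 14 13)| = 20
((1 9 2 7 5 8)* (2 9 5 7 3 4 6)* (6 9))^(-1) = ((1 5 8)(2 3 4 9 6))^(-1) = (1 8 5)(2 6 9 4 3)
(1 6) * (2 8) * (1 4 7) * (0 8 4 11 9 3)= (0 8 2 4 7 1 6 11 9 3)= [8, 6, 4, 0, 7, 5, 11, 1, 2, 3, 10, 9]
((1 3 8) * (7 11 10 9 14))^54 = (7 14 9 10 11)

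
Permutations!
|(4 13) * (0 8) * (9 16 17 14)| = |(0 8)(4 13)(9 16 17 14)| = 4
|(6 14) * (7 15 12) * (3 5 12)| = 10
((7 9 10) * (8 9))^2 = ((7 8 9 10))^2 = (7 9)(8 10)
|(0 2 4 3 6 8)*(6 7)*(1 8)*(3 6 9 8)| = 9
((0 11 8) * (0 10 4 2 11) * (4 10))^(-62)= (2 8)(4 11)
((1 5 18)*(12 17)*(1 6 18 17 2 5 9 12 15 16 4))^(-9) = (6 18) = ((1 9 12 2 5 17 15 16 4)(6 18))^(-9)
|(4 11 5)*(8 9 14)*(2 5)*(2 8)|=|(2 5 4 11 8 9 14)|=7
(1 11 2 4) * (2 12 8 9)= (1 11 12 8 9 2 4)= [0, 11, 4, 3, 1, 5, 6, 7, 9, 2, 10, 12, 8]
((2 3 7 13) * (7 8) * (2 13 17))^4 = (2 17 7 8 3)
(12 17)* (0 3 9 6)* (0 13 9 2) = [3, 1, 0, 2, 4, 5, 13, 7, 8, 6, 10, 11, 17, 9, 14, 15, 16, 12] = (0 3 2)(6 13 9)(12 17)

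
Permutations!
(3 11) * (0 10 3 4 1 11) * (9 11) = [10, 9, 2, 0, 1, 5, 6, 7, 8, 11, 3, 4] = (0 10 3)(1 9 11 4)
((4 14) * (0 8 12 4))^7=(0 12 14 8 4)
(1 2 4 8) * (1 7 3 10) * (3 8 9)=[0, 2, 4, 10, 9, 5, 6, 8, 7, 3, 1]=(1 2 4 9 3 10)(7 8)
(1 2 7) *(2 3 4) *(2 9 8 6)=[0, 3, 7, 4, 9, 5, 2, 1, 6, 8]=(1 3 4 9 8 6 2 7)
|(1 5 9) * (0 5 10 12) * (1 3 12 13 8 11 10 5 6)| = 28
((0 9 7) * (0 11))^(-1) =((0 9 7 11))^(-1) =(0 11 7 9)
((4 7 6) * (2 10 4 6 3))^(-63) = ((2 10 4 7 3))^(-63) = (2 4 3 10 7)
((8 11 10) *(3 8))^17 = (3 8 11 10) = ((3 8 11 10))^17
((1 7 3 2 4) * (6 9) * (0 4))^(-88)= ((0 4 1 7 3 2)(6 9))^(-88)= (9)(0 1 3)(2 4 7)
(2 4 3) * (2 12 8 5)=[0, 1, 4, 12, 3, 2, 6, 7, 5, 9, 10, 11, 8]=(2 4 3 12 8 5)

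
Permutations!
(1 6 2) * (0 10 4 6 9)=(0 10 4 6 2 1 9)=[10, 9, 1, 3, 6, 5, 2, 7, 8, 0, 4]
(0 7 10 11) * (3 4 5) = (0 7 10 11)(3 4 5) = [7, 1, 2, 4, 5, 3, 6, 10, 8, 9, 11, 0]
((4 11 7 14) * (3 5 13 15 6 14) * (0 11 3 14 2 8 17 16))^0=((0 11 7 14 4 3 5 13 15 6 2 8 17 16))^0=(17)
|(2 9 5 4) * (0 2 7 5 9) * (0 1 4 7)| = 4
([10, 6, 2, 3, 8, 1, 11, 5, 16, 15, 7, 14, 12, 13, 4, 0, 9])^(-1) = [15, 5, 2, 3, 14, 7, 1, 10, 4, 16, 0, 6, 12, 13, 11, 9, 8]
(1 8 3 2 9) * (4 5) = (1 8 3 2 9)(4 5) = [0, 8, 9, 2, 5, 4, 6, 7, 3, 1]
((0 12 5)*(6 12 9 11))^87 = ((0 9 11 6 12 5))^87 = (0 6)(5 11)(9 12)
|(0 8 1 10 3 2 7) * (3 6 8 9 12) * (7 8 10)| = 8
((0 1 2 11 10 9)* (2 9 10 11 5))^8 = ((11)(0 1 9)(2 5))^8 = (11)(0 9 1)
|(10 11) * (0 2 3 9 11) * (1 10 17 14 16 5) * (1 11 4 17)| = |(0 2 3 9 4 17 14 16 5 11 1 10)| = 12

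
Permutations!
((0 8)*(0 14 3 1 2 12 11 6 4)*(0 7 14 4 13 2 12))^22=(0 13 11 1 14 4)(2 6 12 3 7 8)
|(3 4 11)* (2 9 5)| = |(2 9 5)(3 4 11)| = 3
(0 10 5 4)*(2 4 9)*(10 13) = (0 13 10 5 9 2 4) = [13, 1, 4, 3, 0, 9, 6, 7, 8, 2, 5, 11, 12, 10]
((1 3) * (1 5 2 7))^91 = ((1 3 5 2 7))^91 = (1 3 5 2 7)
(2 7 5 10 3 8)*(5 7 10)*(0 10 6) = [10, 1, 6, 8, 4, 5, 0, 7, 2, 9, 3] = (0 10 3 8 2 6)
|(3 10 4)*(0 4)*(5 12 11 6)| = 4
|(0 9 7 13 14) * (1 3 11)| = |(0 9 7 13 14)(1 3 11)| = 15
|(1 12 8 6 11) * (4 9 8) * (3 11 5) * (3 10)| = |(1 12 4 9 8 6 5 10 3 11)| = 10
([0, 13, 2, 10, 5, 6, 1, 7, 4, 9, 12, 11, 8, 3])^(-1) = [0, 6, 2, 13, 8, 4, 5, 7, 12, 9, 3, 11, 10, 1]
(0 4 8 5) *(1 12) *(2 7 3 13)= (0 4 8 5)(1 12)(2 7 3 13)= [4, 12, 7, 13, 8, 0, 6, 3, 5, 9, 10, 11, 1, 2]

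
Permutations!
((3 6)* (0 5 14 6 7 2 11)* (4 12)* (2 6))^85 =(14)(3 7 6)(4 12)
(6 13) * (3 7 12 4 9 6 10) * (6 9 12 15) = (3 7 15 6 13 10)(4 12) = [0, 1, 2, 7, 12, 5, 13, 15, 8, 9, 3, 11, 4, 10, 14, 6]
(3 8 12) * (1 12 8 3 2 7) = (1 12 2 7) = [0, 12, 7, 3, 4, 5, 6, 1, 8, 9, 10, 11, 2]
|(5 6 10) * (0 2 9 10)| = 6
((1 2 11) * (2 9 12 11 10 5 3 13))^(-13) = (1 11 12 9)(2 5 13 10 3) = ((1 9 12 11)(2 10 5 3 13))^(-13)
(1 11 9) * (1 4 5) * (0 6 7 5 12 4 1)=(0 6 7 5)(1 11 9)(4 12)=[6, 11, 2, 3, 12, 0, 7, 5, 8, 1, 10, 9, 4]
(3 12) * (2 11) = (2 11)(3 12) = [0, 1, 11, 12, 4, 5, 6, 7, 8, 9, 10, 2, 3]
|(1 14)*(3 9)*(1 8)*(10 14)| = |(1 10 14 8)(3 9)| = 4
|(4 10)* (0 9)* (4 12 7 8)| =10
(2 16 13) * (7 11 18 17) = (2 16 13)(7 11 18 17) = [0, 1, 16, 3, 4, 5, 6, 11, 8, 9, 10, 18, 12, 2, 14, 15, 13, 7, 17]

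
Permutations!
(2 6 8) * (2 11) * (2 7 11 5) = (2 6 8 5)(7 11) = [0, 1, 6, 3, 4, 2, 8, 11, 5, 9, 10, 7]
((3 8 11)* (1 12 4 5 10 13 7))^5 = (1 13 5 12 7 10 4)(3 11 8)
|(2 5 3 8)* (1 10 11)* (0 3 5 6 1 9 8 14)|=21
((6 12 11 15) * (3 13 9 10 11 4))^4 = (3 11 4 10 12 9 6 13 15)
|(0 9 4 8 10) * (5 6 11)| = 15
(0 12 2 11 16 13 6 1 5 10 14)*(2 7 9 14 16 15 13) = [12, 5, 11, 3, 4, 10, 1, 9, 8, 14, 16, 15, 7, 6, 0, 13, 2] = (0 12 7 9 14)(1 5 10 16 2 11 15 13 6)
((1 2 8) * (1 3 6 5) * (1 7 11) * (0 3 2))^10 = ((0 3 6 5 7 11 1)(2 8))^10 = (0 5 1 6 11 3 7)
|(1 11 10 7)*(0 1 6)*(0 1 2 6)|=|(0 2 6 1 11 10 7)|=7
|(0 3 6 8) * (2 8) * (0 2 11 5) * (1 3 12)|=|(0 12 1 3 6 11 5)(2 8)|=14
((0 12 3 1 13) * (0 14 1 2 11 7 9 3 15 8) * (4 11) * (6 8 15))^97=(15)(0 12 6 8)(1 13 14)(2 4 11 7 9 3)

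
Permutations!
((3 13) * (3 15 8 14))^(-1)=((3 13 15 8 14))^(-1)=(3 14 8 15 13)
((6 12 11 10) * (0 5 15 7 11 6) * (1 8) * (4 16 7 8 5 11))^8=((0 11 10)(1 5 15 8)(4 16 7)(6 12))^8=(0 10 11)(4 7 16)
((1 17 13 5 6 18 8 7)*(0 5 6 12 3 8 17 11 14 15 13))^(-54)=(0 12 8 1 14 13 18)(3 7 11 15 6 17 5)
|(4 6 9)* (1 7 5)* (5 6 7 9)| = |(1 9 4 7 6 5)| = 6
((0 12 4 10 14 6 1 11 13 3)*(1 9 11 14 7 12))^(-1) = (0 3 13 11 9 6 14 1)(4 12 7 10)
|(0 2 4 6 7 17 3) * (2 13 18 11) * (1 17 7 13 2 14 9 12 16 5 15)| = 16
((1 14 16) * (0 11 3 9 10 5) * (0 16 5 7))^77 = ((0 11 3 9 10 7)(1 14 5 16))^77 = (0 7 10 9 3 11)(1 14 5 16)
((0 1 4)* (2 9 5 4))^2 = ((0 1 2 9 5 4))^2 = (0 2 5)(1 9 4)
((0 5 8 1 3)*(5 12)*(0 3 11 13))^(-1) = ((0 12 5 8 1 11 13))^(-1) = (0 13 11 1 8 5 12)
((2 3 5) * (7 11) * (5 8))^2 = ((2 3 8 5)(7 11))^2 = (11)(2 8)(3 5)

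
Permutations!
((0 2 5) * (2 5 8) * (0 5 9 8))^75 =((0 9 8 2))^75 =(0 2 8 9)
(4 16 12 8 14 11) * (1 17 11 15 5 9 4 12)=(1 17 11 12 8 14 15 5 9 4 16)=[0, 17, 2, 3, 16, 9, 6, 7, 14, 4, 10, 12, 8, 13, 15, 5, 1, 11]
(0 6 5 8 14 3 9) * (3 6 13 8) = (0 13 8 14 6 5 3 9) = [13, 1, 2, 9, 4, 3, 5, 7, 14, 0, 10, 11, 12, 8, 6]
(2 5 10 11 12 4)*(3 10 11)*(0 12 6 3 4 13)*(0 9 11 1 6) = (0 12 13 9 11)(1 6 3 10 4 2 5) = [12, 6, 5, 10, 2, 1, 3, 7, 8, 11, 4, 0, 13, 9]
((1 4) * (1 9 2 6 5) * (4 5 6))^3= (9)(1 5)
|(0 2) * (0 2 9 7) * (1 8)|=|(0 9 7)(1 8)|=6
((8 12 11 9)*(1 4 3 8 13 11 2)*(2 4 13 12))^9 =((1 13 11 9 12 4 3 8 2))^9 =(13)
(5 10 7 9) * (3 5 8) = (3 5 10 7 9 8) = [0, 1, 2, 5, 4, 10, 6, 9, 3, 8, 7]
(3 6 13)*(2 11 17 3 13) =[0, 1, 11, 6, 4, 5, 2, 7, 8, 9, 10, 17, 12, 13, 14, 15, 16, 3] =(2 11 17 3 6)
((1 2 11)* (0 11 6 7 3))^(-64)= ((0 11 1 2 6 7 3))^(-64)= (0 3 7 6 2 1 11)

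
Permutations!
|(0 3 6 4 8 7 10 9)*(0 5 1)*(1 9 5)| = 10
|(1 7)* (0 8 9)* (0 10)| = 4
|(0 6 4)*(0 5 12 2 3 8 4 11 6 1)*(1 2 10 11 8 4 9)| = |(0 2 3 4 5 12 10 11 6 8 9 1)| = 12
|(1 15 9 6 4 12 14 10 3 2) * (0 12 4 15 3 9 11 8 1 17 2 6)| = |(0 12 14 10 9)(1 3 6 15 11 8)(2 17)| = 30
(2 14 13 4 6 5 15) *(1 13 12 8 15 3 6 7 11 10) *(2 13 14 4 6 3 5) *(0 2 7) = (0 2 4)(1 14 12 8 15 13 6 7 11 10) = [2, 14, 4, 3, 0, 5, 7, 11, 15, 9, 1, 10, 8, 6, 12, 13]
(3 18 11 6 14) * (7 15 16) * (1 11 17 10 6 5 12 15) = (1 11 5 12 15 16 7)(3 18 17 10 6 14) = [0, 11, 2, 18, 4, 12, 14, 1, 8, 9, 6, 5, 15, 13, 3, 16, 7, 10, 17]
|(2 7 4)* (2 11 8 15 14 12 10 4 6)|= |(2 7 6)(4 11 8 15 14 12 10)|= 21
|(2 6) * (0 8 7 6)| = 5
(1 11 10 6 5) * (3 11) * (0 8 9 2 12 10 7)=[8, 3, 12, 11, 4, 1, 5, 0, 9, 2, 6, 7, 10]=(0 8 9 2 12 10 6 5 1 3 11 7)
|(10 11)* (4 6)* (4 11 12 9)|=6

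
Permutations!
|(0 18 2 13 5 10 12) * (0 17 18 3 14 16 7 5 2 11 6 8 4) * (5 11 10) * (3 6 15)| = 12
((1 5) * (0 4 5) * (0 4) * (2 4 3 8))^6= ((1 3 8 2 4 5))^6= (8)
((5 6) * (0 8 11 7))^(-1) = (0 7 11 8)(5 6)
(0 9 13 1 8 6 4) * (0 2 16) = (0 9 13 1 8 6 4 2 16) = [9, 8, 16, 3, 2, 5, 4, 7, 6, 13, 10, 11, 12, 1, 14, 15, 0]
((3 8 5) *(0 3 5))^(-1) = (0 8 3)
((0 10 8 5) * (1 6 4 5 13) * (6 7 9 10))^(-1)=(0 5 4 6)(1 13 8 10 9 7)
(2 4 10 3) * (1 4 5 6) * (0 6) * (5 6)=(0 5)(1 4 10 3 2 6)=[5, 4, 6, 2, 10, 0, 1, 7, 8, 9, 3]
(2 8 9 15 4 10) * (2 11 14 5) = (2 8 9 15 4 10 11 14 5) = [0, 1, 8, 3, 10, 2, 6, 7, 9, 15, 11, 14, 12, 13, 5, 4]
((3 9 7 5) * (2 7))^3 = (2 3 7 9 5)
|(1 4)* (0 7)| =|(0 7)(1 4)| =2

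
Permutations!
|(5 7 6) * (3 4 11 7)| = 6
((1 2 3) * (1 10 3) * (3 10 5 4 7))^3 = (10)(1 2)(3 7 4 5)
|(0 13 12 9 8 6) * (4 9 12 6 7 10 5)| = 6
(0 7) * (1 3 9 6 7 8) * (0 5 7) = (0 8 1 3 9 6)(5 7) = [8, 3, 2, 9, 4, 7, 0, 5, 1, 6]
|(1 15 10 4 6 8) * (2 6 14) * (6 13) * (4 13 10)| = 9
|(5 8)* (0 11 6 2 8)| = |(0 11 6 2 8 5)| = 6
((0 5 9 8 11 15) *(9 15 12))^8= ((0 5 15)(8 11 12 9))^8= (0 15 5)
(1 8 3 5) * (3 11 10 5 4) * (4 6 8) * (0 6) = (0 6 8 11 10 5 1 4 3) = [6, 4, 2, 0, 3, 1, 8, 7, 11, 9, 5, 10]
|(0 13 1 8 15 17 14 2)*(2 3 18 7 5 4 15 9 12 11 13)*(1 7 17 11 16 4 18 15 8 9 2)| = 72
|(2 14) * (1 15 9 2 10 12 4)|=8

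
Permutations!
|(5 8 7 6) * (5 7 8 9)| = 2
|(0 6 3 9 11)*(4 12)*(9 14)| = 6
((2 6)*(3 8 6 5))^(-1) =((2 5 3 8 6))^(-1) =(2 6 8 3 5)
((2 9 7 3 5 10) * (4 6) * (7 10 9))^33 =((2 7 3 5 9 10)(4 6))^33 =(2 5)(3 10)(4 6)(7 9)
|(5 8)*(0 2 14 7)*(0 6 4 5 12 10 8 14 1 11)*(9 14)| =12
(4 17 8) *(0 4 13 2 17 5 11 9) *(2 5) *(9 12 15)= (0 4 2 17 8 13 5 11 12 15 9)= [4, 1, 17, 3, 2, 11, 6, 7, 13, 0, 10, 12, 15, 5, 14, 9, 16, 8]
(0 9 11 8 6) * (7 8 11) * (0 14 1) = [9, 0, 2, 3, 4, 5, 14, 8, 6, 7, 10, 11, 12, 13, 1] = (0 9 7 8 6 14 1)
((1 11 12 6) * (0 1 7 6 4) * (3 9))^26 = (0 1 11 12 4)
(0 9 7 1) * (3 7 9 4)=[4, 0, 2, 7, 3, 5, 6, 1, 8, 9]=(9)(0 4 3 7 1)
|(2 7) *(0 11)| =2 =|(0 11)(2 7)|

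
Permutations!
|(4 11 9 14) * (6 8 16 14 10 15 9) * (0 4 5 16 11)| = 6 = |(0 4)(5 16 14)(6 8 11)(9 10 15)|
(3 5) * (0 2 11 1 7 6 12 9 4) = [2, 7, 11, 5, 0, 3, 12, 6, 8, 4, 10, 1, 9] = (0 2 11 1 7 6 12 9 4)(3 5)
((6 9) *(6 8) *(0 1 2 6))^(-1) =((0 1 2 6 9 8))^(-1) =(0 8 9 6 2 1)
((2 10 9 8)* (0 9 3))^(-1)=(0 3 10 2 8 9)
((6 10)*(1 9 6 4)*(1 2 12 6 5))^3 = ((1 9 5)(2 12 6 10 4))^3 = (2 10 12 4 6)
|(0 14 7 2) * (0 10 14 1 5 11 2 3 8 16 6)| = 12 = |(0 1 5 11 2 10 14 7 3 8 16 6)|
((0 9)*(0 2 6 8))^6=(0 9 2 6 8)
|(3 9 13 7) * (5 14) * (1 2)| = |(1 2)(3 9 13 7)(5 14)| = 4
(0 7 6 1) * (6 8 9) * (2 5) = [7, 0, 5, 3, 4, 2, 1, 8, 9, 6] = (0 7 8 9 6 1)(2 5)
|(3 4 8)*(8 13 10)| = 5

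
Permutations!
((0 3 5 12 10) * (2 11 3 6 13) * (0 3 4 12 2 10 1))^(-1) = ((0 6 13 10 3 5 2 11 4 12 1))^(-1) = (0 1 12 4 11 2 5 3 10 13 6)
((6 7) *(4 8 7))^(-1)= (4 6 7 8)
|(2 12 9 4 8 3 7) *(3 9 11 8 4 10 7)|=7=|(2 12 11 8 9 10 7)|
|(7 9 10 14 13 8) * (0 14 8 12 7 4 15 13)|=8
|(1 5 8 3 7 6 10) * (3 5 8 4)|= 8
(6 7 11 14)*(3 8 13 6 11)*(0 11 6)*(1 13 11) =(0 1 13)(3 8 11 14 6 7) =[1, 13, 2, 8, 4, 5, 7, 3, 11, 9, 10, 14, 12, 0, 6]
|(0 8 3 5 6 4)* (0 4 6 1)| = 5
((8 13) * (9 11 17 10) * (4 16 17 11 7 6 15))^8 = ((4 16 17 10 9 7 6 15)(8 13))^8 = (17)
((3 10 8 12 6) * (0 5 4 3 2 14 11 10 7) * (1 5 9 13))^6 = (0 3 5 13)(1 9 7 4)(2 6 12 8 10 11 14)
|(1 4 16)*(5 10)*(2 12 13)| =|(1 4 16)(2 12 13)(5 10)| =6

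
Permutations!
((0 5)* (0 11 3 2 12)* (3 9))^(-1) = ((0 5 11 9 3 2 12))^(-1) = (0 12 2 3 9 11 5)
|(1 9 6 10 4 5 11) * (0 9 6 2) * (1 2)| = |(0 9 1 6 10 4 5 11 2)| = 9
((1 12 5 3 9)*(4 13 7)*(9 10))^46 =((1 12 5 3 10 9)(4 13 7))^46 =(1 10 5)(3 12 9)(4 13 7)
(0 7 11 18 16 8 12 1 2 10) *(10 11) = (0 7 10)(1 2 11 18 16 8 12) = [7, 2, 11, 3, 4, 5, 6, 10, 12, 9, 0, 18, 1, 13, 14, 15, 8, 17, 16]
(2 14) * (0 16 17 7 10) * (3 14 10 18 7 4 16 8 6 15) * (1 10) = (0 8 6 15 3 14 2 1 10)(4 16 17)(7 18) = [8, 10, 1, 14, 16, 5, 15, 18, 6, 9, 0, 11, 12, 13, 2, 3, 17, 4, 7]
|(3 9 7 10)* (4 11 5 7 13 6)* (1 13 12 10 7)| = 12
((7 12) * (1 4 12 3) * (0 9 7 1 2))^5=(1 12 4)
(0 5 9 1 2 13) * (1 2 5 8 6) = (0 8 6 1 5 9 2 13) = [8, 5, 13, 3, 4, 9, 1, 7, 6, 2, 10, 11, 12, 0]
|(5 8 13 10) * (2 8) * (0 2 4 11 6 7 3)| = 11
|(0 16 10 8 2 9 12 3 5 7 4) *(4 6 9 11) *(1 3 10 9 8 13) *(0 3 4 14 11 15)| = 30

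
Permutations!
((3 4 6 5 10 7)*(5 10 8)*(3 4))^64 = (10)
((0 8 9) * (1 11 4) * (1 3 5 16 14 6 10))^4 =(0 8 9)(1 5 10 3 6 4 14 11 16)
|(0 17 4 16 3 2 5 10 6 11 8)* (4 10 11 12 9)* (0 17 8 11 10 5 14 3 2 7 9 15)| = |(0 8 17 5 10 6 12 15)(2 14 3 7 9 4 16)| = 56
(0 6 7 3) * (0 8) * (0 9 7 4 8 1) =(0 6 4 8 9 7 3 1) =[6, 0, 2, 1, 8, 5, 4, 3, 9, 7]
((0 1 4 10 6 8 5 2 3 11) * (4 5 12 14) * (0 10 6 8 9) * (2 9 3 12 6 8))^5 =((0 1 5 9)(2 12 14 4 8 6 3 11 10))^5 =(0 1 5 9)(2 6 12 3 14 11 4 10 8)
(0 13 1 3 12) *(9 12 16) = (0 13 1 3 16 9 12) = [13, 3, 2, 16, 4, 5, 6, 7, 8, 12, 10, 11, 0, 1, 14, 15, 9]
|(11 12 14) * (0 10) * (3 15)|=6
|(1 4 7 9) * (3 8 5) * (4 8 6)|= |(1 8 5 3 6 4 7 9)|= 8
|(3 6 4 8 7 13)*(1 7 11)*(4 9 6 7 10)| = 30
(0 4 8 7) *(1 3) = (0 4 8 7)(1 3) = [4, 3, 2, 1, 8, 5, 6, 0, 7]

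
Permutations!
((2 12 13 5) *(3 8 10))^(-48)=(13)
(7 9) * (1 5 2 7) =[0, 5, 7, 3, 4, 2, 6, 9, 8, 1] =(1 5 2 7 9)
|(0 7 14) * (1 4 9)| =|(0 7 14)(1 4 9)| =3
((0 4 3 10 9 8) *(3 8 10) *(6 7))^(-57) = (6 7)(9 10) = ((0 4 8)(6 7)(9 10))^(-57)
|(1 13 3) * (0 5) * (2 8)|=6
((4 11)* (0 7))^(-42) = ((0 7)(4 11))^(-42) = (11)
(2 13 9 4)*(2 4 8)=(2 13 9 8)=[0, 1, 13, 3, 4, 5, 6, 7, 2, 8, 10, 11, 12, 9]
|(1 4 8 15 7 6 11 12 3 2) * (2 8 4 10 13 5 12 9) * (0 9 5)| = |(0 9 2 1 10 13)(3 8 15 7 6 11 5 12)| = 24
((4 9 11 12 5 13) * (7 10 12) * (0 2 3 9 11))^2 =((0 2 3 9)(4 11 7 10 12 5 13))^2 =(0 3)(2 9)(4 7 12 13 11 10 5)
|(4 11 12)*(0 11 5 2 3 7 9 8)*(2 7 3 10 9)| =|(0 11 12 4 5 7 2 10 9 8)| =10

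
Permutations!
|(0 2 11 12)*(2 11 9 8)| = |(0 11 12)(2 9 8)| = 3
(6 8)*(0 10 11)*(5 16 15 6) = (0 10 11)(5 16 15 6 8) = [10, 1, 2, 3, 4, 16, 8, 7, 5, 9, 11, 0, 12, 13, 14, 6, 15]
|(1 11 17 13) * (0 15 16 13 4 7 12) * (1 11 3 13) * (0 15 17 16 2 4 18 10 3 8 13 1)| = 10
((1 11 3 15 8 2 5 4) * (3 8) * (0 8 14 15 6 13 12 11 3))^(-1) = ((0 8 2 5 4 1 3 6 13 12 11 14 15))^(-1) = (0 15 14 11 12 13 6 3 1 4 5 2 8)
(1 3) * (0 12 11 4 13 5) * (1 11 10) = (0 12 10 1 3 11 4 13 5) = [12, 3, 2, 11, 13, 0, 6, 7, 8, 9, 1, 4, 10, 5]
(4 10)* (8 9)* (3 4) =(3 4 10)(8 9) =[0, 1, 2, 4, 10, 5, 6, 7, 9, 8, 3]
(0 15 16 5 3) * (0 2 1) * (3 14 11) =(0 15 16 5 14 11 3 2 1) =[15, 0, 1, 2, 4, 14, 6, 7, 8, 9, 10, 3, 12, 13, 11, 16, 5]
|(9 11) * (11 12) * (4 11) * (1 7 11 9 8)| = 12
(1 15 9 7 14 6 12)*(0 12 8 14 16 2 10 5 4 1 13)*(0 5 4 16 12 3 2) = (0 3 2 10 4 1 15 9 7 12 13 5 16)(6 8 14) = [3, 15, 10, 2, 1, 16, 8, 12, 14, 7, 4, 11, 13, 5, 6, 9, 0]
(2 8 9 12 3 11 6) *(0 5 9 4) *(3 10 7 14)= [5, 1, 8, 11, 0, 9, 2, 14, 4, 12, 7, 6, 10, 13, 3]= (0 5 9 12 10 7 14 3 11 6 2 8 4)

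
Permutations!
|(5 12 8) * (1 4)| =6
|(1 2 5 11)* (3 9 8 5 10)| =8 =|(1 2 10 3 9 8 5 11)|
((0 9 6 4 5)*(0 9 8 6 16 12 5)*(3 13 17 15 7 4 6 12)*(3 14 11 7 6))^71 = (0 8 12 5 9 16 14 11 7 4)(3 13 17 15 6) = ((0 8 12 5 9 16 14 11 7 4)(3 13 17 15 6))^71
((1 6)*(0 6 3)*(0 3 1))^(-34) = ((0 6))^(-34) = (6)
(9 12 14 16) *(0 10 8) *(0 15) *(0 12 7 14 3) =(0 10 8 15 12 3)(7 14 16 9) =[10, 1, 2, 0, 4, 5, 6, 14, 15, 7, 8, 11, 3, 13, 16, 12, 9]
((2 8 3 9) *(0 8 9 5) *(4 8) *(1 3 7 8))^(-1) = ((0 4 1 3 5)(2 9)(7 8))^(-1) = (0 5 3 1 4)(2 9)(7 8)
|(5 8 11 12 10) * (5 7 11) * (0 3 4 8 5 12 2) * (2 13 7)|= |(0 3 4 8 12 10 2)(7 11 13)|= 21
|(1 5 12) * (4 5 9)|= 5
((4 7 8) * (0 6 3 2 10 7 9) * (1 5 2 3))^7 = (0 8 2 6 4 10 1 9 7 5)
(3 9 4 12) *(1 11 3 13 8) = (1 11 3 9 4 12 13 8) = [0, 11, 2, 9, 12, 5, 6, 7, 1, 4, 10, 3, 13, 8]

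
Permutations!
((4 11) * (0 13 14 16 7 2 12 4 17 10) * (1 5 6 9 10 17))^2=((17)(0 13 14 16 7 2 12 4 11 1 5 6 9 10))^2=(17)(0 14 7 12 11 5 9)(1 6 10 13 16 2 4)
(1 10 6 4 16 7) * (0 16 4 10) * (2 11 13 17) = (0 16 7 1)(2 11 13 17)(6 10) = [16, 0, 11, 3, 4, 5, 10, 1, 8, 9, 6, 13, 12, 17, 14, 15, 7, 2]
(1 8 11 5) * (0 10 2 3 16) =(0 10 2 3 16)(1 8 11 5) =[10, 8, 3, 16, 4, 1, 6, 7, 11, 9, 2, 5, 12, 13, 14, 15, 0]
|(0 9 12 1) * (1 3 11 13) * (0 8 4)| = 9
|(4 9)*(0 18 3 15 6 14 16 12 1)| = |(0 18 3 15 6 14 16 12 1)(4 9)| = 18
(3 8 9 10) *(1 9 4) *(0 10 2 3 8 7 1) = [10, 9, 3, 7, 0, 5, 6, 1, 4, 2, 8] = (0 10 8 4)(1 9 2 3 7)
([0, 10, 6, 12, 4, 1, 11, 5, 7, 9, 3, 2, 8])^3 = [0, 12, 2, 7, 4, 3, 6, 10, 1, 9, 8, 11, 5]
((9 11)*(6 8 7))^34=((6 8 7)(9 11))^34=(11)(6 8 7)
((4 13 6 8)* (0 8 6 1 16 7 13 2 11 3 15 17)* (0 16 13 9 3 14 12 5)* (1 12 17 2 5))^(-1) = (0 5 4 8)(1 12 13)(2 15 3 9 7 16 17 14 11)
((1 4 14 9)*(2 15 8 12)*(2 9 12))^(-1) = ((1 4 14 12 9)(2 15 8))^(-1) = (1 9 12 14 4)(2 8 15)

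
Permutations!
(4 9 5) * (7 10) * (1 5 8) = (1 5 4 9 8)(7 10) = [0, 5, 2, 3, 9, 4, 6, 10, 1, 8, 7]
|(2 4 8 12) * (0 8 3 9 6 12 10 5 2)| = 10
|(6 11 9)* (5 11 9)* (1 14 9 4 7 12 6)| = |(1 14 9)(4 7 12 6)(5 11)| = 12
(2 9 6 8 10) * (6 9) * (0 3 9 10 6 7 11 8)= [3, 1, 7, 9, 4, 5, 0, 11, 6, 10, 2, 8]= (0 3 9 10 2 7 11 8 6)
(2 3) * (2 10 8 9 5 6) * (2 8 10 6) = (10)(2 3 6 8 9 5) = [0, 1, 3, 6, 4, 2, 8, 7, 9, 5, 10]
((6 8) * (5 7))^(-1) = ((5 7)(6 8))^(-1) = (5 7)(6 8)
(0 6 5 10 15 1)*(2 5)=(0 6 2 5 10 15 1)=[6, 0, 5, 3, 4, 10, 2, 7, 8, 9, 15, 11, 12, 13, 14, 1]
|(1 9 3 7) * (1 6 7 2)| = 4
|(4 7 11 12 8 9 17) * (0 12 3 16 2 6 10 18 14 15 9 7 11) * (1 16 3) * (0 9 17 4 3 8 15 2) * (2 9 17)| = 52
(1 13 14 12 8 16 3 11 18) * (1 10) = [0, 13, 2, 11, 4, 5, 6, 7, 16, 9, 1, 18, 8, 14, 12, 15, 3, 17, 10] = (1 13 14 12 8 16 3 11 18 10)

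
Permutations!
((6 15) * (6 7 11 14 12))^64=(6 14 7)(11 15 12)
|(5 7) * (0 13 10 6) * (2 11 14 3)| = 4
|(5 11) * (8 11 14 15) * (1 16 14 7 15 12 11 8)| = 8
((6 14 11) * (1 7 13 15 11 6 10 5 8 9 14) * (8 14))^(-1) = (1 6 14 5 10 11 15 13 7)(8 9)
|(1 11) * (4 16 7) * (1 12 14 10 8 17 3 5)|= 9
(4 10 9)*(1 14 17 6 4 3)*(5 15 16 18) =(1 14 17 6 4 10 9 3)(5 15 16 18) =[0, 14, 2, 1, 10, 15, 4, 7, 8, 3, 9, 11, 12, 13, 17, 16, 18, 6, 5]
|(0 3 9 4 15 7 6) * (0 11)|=8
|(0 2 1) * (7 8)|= 6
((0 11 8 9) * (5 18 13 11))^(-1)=((0 5 18 13 11 8 9))^(-1)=(0 9 8 11 13 18 5)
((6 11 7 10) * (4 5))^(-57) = (4 5)(6 10 7 11)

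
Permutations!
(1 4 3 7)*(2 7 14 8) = (1 4 3 14 8 2 7) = [0, 4, 7, 14, 3, 5, 6, 1, 2, 9, 10, 11, 12, 13, 8]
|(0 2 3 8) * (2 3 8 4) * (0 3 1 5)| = 12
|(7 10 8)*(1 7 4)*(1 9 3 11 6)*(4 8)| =8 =|(1 7 10 4 9 3 11 6)|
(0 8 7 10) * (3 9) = (0 8 7 10)(3 9) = [8, 1, 2, 9, 4, 5, 6, 10, 7, 3, 0]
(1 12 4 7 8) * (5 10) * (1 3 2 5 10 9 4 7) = [0, 12, 5, 2, 1, 9, 6, 8, 3, 4, 10, 11, 7] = (1 12 7 8 3 2 5 9 4)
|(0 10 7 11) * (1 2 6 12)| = 4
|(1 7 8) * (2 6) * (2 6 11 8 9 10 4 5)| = |(1 7 9 10 4 5 2 11 8)| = 9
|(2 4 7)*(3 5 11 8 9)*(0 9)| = 6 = |(0 9 3 5 11 8)(2 4 7)|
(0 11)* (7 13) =(0 11)(7 13) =[11, 1, 2, 3, 4, 5, 6, 13, 8, 9, 10, 0, 12, 7]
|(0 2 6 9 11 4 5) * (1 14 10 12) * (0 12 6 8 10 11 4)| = 12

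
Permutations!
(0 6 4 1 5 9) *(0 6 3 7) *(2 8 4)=(0 3 7)(1 5 9 6 2 8 4)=[3, 5, 8, 7, 1, 9, 2, 0, 4, 6]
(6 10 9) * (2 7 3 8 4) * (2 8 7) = (3 7)(4 8)(6 10 9) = [0, 1, 2, 7, 8, 5, 10, 3, 4, 6, 9]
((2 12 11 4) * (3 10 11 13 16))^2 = (2 13 3 11)(4 12 16 10)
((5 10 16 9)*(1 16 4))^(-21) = ((1 16 9 5 10 4))^(-21) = (1 5)(4 9)(10 16)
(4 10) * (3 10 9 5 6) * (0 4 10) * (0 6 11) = (0 4 9 5 11)(3 6) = [4, 1, 2, 6, 9, 11, 3, 7, 8, 5, 10, 0]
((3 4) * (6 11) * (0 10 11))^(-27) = ((0 10 11 6)(3 4))^(-27) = (0 10 11 6)(3 4)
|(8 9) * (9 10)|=|(8 10 9)|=3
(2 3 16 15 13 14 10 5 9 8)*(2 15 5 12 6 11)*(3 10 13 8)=(2 10 12 6 11)(3 16 5 9)(8 15)(13 14)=[0, 1, 10, 16, 4, 9, 11, 7, 15, 3, 12, 2, 6, 14, 13, 8, 5]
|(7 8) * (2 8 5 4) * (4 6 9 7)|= |(2 8 4)(5 6 9 7)|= 12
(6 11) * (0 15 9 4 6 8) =(0 15 9 4 6 11 8) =[15, 1, 2, 3, 6, 5, 11, 7, 0, 4, 10, 8, 12, 13, 14, 9]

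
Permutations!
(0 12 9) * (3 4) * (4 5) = (0 12 9)(3 5 4) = [12, 1, 2, 5, 3, 4, 6, 7, 8, 0, 10, 11, 9]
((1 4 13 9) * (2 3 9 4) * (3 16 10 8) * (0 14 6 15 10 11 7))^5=(0 8 16 6 9 7 10 2 14 3 11 15 1)(4 13)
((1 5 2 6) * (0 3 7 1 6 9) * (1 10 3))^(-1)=((0 1 5 2 9)(3 7 10))^(-1)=(0 9 2 5 1)(3 10 7)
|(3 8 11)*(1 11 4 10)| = |(1 11 3 8 4 10)| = 6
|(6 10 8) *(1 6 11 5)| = |(1 6 10 8 11 5)| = 6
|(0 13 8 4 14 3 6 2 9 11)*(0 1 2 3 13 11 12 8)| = |(0 11 1 2 9 12 8 4 14 13)(3 6)| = 10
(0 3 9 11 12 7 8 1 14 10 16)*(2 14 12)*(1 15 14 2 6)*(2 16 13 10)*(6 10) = (0 3 9 11 10 13 6 1 12 7 8 15 14 2 16) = [3, 12, 16, 9, 4, 5, 1, 8, 15, 11, 13, 10, 7, 6, 2, 14, 0]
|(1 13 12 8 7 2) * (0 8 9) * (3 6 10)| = 24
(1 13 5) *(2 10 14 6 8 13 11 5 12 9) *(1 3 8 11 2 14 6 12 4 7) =[0, 2, 10, 8, 7, 3, 11, 1, 13, 14, 6, 5, 9, 4, 12] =(1 2 10 6 11 5 3 8 13 4 7)(9 14 12)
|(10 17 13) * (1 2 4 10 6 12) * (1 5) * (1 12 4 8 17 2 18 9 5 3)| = 42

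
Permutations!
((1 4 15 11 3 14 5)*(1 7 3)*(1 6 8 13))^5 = (1 8 11 4 13 6 15)(3 14 5 7)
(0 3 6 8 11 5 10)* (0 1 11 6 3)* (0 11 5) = (0 11)(1 5 10)(6 8) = [11, 5, 2, 3, 4, 10, 8, 7, 6, 9, 1, 0]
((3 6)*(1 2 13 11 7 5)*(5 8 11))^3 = (1 5 13 2)(3 6)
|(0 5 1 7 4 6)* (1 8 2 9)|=9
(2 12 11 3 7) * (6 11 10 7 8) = (2 12 10 7)(3 8 6 11) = [0, 1, 12, 8, 4, 5, 11, 2, 6, 9, 7, 3, 10]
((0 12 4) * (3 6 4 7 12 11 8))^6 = (12)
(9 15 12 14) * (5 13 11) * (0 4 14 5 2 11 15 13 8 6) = (0 4 14 9 13 15 12 5 8 6)(2 11) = [4, 1, 11, 3, 14, 8, 0, 7, 6, 13, 10, 2, 5, 15, 9, 12]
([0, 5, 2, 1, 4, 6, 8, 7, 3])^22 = (1 6 3 5 8)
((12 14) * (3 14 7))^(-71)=(3 14 12 7)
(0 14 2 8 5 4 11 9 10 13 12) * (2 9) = (0 14 9 10 13 12)(2 8 5 4 11) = [14, 1, 8, 3, 11, 4, 6, 7, 5, 10, 13, 2, 0, 12, 9]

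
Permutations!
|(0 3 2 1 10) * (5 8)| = |(0 3 2 1 10)(5 8)| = 10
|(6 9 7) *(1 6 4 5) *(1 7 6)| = |(4 5 7)(6 9)| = 6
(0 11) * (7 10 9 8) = (0 11)(7 10 9 8) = [11, 1, 2, 3, 4, 5, 6, 10, 7, 8, 9, 0]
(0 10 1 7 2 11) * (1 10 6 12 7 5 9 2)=[6, 5, 11, 3, 4, 9, 12, 1, 8, 2, 10, 0, 7]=(0 6 12 7 1 5 9 2 11)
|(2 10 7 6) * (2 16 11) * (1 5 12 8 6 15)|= 11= |(1 5 12 8 6 16 11 2 10 7 15)|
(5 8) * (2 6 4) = (2 6 4)(5 8) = [0, 1, 6, 3, 2, 8, 4, 7, 5]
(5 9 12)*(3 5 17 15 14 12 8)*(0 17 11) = (0 17 15 14 12 11)(3 5 9 8) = [17, 1, 2, 5, 4, 9, 6, 7, 3, 8, 10, 0, 11, 13, 12, 14, 16, 15]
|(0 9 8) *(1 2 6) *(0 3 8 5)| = |(0 9 5)(1 2 6)(3 8)| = 6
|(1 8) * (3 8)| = |(1 3 8)| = 3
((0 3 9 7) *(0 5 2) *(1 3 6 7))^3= ((0 6 7 5 2)(1 3 9))^3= (9)(0 5 6 2 7)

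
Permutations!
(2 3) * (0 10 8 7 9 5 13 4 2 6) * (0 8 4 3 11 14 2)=(0 10 4)(2 11 14)(3 6 8 7 9 5 13)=[10, 1, 11, 6, 0, 13, 8, 9, 7, 5, 4, 14, 12, 3, 2]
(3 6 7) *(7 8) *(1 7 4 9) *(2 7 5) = (1 5 2 7 3 6 8 4 9) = [0, 5, 7, 6, 9, 2, 8, 3, 4, 1]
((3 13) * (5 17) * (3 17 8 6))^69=(3 5)(6 17)(8 13)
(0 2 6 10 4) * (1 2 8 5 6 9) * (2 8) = (0 2 9 1 8 5 6 10 4) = [2, 8, 9, 3, 0, 6, 10, 7, 5, 1, 4]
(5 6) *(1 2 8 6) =(1 2 8 6 5) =[0, 2, 8, 3, 4, 1, 5, 7, 6]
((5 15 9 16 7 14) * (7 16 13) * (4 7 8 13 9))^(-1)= (16)(4 15 5 14 7)(8 13)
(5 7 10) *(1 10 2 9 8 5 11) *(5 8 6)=(1 10 11)(2 9 6 5 7)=[0, 10, 9, 3, 4, 7, 5, 2, 8, 6, 11, 1]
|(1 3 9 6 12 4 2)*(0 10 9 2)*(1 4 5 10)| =5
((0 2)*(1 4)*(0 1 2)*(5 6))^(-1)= ((1 4 2)(5 6))^(-1)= (1 2 4)(5 6)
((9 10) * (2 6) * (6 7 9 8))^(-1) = (2 6 8 10 9 7)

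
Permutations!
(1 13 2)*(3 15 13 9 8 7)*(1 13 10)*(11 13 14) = (1 9 8 7 3 15 10)(2 14 11 13) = [0, 9, 14, 15, 4, 5, 6, 3, 7, 8, 1, 13, 12, 2, 11, 10]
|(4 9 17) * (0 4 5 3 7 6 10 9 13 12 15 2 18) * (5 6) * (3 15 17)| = |(0 4 13 12 17 6 10 9 3 7 5 15 2 18)| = 14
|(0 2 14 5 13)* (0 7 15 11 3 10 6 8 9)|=13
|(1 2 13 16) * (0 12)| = 4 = |(0 12)(1 2 13 16)|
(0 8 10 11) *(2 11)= (0 8 10 2 11)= [8, 1, 11, 3, 4, 5, 6, 7, 10, 9, 2, 0]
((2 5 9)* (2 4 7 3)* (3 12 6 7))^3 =(12)(2 4 5 3 9)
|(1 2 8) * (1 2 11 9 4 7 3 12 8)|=9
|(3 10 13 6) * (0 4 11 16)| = 4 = |(0 4 11 16)(3 10 13 6)|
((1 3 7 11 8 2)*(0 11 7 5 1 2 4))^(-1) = ((0 11 8 4)(1 3 5))^(-1) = (0 4 8 11)(1 5 3)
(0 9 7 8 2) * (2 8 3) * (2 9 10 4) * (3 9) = [10, 1, 0, 3, 2, 5, 6, 9, 8, 7, 4] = (0 10 4 2)(7 9)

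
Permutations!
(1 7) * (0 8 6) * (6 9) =[8, 7, 2, 3, 4, 5, 0, 1, 9, 6] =(0 8 9 6)(1 7)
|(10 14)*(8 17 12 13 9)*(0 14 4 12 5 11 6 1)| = 13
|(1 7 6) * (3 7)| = |(1 3 7 6)| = 4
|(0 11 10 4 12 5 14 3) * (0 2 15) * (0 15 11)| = |(15)(2 11 10 4 12 5 14 3)| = 8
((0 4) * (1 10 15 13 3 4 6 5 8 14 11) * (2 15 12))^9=(0 2 14 4 12 8 3 10 5 13 1 6 15 11)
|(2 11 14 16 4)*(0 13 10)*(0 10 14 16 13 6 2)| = 6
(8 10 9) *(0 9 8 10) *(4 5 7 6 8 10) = (10)(0 9 4 5 7 6 8) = [9, 1, 2, 3, 5, 7, 8, 6, 0, 4, 10]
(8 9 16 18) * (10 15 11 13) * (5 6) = (5 6)(8 9 16 18)(10 15 11 13) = [0, 1, 2, 3, 4, 6, 5, 7, 9, 16, 15, 13, 12, 10, 14, 11, 18, 17, 8]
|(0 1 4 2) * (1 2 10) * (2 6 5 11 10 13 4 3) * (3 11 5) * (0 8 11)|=8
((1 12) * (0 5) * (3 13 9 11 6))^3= (0 5)(1 12)(3 11 13 6 9)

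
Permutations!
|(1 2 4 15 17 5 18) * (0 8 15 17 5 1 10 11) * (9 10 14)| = 36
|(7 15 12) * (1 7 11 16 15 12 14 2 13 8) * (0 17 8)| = 12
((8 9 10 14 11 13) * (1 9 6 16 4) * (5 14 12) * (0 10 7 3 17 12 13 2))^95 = ((0 10 13 8 6 16 4 1 9 7 3 17 12 5 14 11 2))^95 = (0 3 8 5 4 2 7 13 12 16 11 9 10 17 6 14 1)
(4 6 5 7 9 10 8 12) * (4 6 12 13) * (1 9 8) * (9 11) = (1 11 9 10)(4 12 6 5 7 8 13) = [0, 11, 2, 3, 12, 7, 5, 8, 13, 10, 1, 9, 6, 4]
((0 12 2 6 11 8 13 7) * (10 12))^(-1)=(0 7 13 8 11 6 2 12 10)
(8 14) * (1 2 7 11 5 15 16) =(1 2 7 11 5 15 16)(8 14) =[0, 2, 7, 3, 4, 15, 6, 11, 14, 9, 10, 5, 12, 13, 8, 16, 1]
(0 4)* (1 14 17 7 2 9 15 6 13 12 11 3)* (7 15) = (0 4)(1 14 17 15 6 13 12 11 3)(2 9 7) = [4, 14, 9, 1, 0, 5, 13, 2, 8, 7, 10, 3, 11, 12, 17, 6, 16, 15]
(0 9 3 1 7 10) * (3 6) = (0 9 6 3 1 7 10) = [9, 7, 2, 1, 4, 5, 3, 10, 8, 6, 0]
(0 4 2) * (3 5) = (0 4 2)(3 5) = [4, 1, 0, 5, 2, 3]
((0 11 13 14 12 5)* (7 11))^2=(0 11 14 5 7 13 12)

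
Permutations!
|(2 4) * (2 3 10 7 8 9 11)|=8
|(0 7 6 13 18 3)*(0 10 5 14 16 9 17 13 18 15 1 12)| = 15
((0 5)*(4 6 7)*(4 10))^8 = (10)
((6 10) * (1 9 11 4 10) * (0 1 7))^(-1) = ((0 1 9 11 4 10 6 7))^(-1) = (0 7 6 10 4 11 9 1)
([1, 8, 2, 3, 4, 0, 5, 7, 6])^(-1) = [5, 0, 2, 3, 4, 6, 8, 7, 1]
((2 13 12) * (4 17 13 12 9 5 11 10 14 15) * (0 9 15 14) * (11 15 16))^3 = ((0 9 5 15 4 17 13 16 11 10)(2 12))^3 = (0 15 13 10 5 17 11 9 4 16)(2 12)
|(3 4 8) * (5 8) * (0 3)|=5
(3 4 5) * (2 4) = (2 4 5 3) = [0, 1, 4, 2, 5, 3]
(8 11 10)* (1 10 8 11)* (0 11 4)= (0 11 8 1 10 4)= [11, 10, 2, 3, 0, 5, 6, 7, 1, 9, 4, 8]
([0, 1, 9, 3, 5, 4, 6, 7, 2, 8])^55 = (2 9 8)(4 5)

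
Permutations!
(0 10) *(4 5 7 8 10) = (0 4 5 7 8 10) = [4, 1, 2, 3, 5, 7, 6, 8, 10, 9, 0]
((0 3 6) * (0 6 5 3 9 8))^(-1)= (0 8 9)(3 5)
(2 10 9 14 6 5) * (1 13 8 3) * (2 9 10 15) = (1 13 8 3)(2 15)(5 9 14 6) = [0, 13, 15, 1, 4, 9, 5, 7, 3, 14, 10, 11, 12, 8, 6, 2]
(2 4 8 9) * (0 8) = [8, 1, 4, 3, 0, 5, 6, 7, 9, 2] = (0 8 9 2 4)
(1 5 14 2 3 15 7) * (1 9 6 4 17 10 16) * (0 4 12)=(0 4 17 10 16 1 5 14 2 3 15 7 9 6 12)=[4, 5, 3, 15, 17, 14, 12, 9, 8, 6, 16, 11, 0, 13, 2, 7, 1, 10]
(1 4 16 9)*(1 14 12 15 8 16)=[0, 4, 2, 3, 1, 5, 6, 7, 16, 14, 10, 11, 15, 13, 12, 8, 9]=(1 4)(8 16 9 14 12 15)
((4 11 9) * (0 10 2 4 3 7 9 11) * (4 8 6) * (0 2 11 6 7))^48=(0 9 8 4 11)(2 6 10 3 7)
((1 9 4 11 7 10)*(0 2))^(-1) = (0 2)(1 10 7 11 4 9)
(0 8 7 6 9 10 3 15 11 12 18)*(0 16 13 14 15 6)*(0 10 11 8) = [0, 1, 2, 6, 4, 5, 9, 10, 7, 11, 3, 12, 18, 14, 15, 8, 13, 17, 16] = (3 6 9 11 12 18 16 13 14 15 8 7 10)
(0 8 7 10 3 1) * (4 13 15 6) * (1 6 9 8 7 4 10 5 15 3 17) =(0 7 5 15 9 8 4 13 3 6 10 17 1) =[7, 0, 2, 6, 13, 15, 10, 5, 4, 8, 17, 11, 12, 3, 14, 9, 16, 1]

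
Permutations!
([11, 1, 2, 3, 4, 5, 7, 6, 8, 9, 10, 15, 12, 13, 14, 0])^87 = (15)(6 7)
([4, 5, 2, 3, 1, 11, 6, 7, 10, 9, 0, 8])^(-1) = [10, 4, 2, 3, 0, 1, 6, 7, 11, 9, 8, 5]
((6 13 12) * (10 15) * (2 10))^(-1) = ((2 10 15)(6 13 12))^(-1) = (2 15 10)(6 12 13)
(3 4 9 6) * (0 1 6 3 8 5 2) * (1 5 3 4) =(0 5 2)(1 6 8 3)(4 9) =[5, 6, 0, 1, 9, 2, 8, 7, 3, 4]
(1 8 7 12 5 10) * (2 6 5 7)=(1 8 2 6 5 10)(7 12)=[0, 8, 6, 3, 4, 10, 5, 12, 2, 9, 1, 11, 7]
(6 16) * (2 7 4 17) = (2 7 4 17)(6 16) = [0, 1, 7, 3, 17, 5, 16, 4, 8, 9, 10, 11, 12, 13, 14, 15, 6, 2]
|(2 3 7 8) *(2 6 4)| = |(2 3 7 8 6 4)| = 6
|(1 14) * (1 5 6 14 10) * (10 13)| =|(1 13 10)(5 6 14)| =3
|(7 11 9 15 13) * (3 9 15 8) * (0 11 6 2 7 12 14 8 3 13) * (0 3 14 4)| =30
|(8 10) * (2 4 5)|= 6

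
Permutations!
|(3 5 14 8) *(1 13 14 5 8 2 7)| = |(1 13 14 2 7)(3 8)| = 10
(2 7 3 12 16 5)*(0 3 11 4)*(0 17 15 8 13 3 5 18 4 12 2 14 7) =(0 5 14 7 11 12 16 18 4 17 15 8 13 3 2) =[5, 1, 0, 2, 17, 14, 6, 11, 13, 9, 10, 12, 16, 3, 7, 8, 18, 15, 4]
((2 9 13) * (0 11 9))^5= (13)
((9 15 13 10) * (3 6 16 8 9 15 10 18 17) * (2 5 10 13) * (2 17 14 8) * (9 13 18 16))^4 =(2 17 18 16 15 9 13 10 6 8 5 3 14)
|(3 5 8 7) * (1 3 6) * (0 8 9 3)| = 15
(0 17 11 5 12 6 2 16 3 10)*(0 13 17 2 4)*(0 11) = [2, 1, 16, 10, 11, 12, 4, 7, 8, 9, 13, 5, 6, 17, 14, 15, 3, 0] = (0 2 16 3 10 13 17)(4 11 5 12 6)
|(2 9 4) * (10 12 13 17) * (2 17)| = |(2 9 4 17 10 12 13)| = 7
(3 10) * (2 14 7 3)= (2 14 7 3 10)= [0, 1, 14, 10, 4, 5, 6, 3, 8, 9, 2, 11, 12, 13, 7]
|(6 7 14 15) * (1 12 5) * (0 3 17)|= |(0 3 17)(1 12 5)(6 7 14 15)|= 12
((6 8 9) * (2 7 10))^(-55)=(2 10 7)(6 9 8)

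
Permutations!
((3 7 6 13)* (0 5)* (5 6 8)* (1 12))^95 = ((0 6 13 3 7 8 5)(1 12))^95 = (0 7 6 8 13 5 3)(1 12)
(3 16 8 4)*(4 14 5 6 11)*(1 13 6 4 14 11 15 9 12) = (1 13 6 15 9 12)(3 16 8 11 14 5 4) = [0, 13, 2, 16, 3, 4, 15, 7, 11, 12, 10, 14, 1, 6, 5, 9, 8]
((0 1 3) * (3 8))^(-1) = ((0 1 8 3))^(-1) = (0 3 8 1)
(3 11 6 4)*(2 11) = [0, 1, 11, 2, 3, 5, 4, 7, 8, 9, 10, 6] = (2 11 6 4 3)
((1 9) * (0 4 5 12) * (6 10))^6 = ((0 4 5 12)(1 9)(6 10))^6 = (0 5)(4 12)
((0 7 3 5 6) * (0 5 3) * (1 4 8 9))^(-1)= (0 7)(1 9 8 4)(5 6)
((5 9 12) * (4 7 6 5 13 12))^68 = ((4 7 6 5 9)(12 13))^68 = (13)(4 5 7 9 6)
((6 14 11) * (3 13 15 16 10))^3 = (3 16 13 10 15)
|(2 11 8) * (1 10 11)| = 5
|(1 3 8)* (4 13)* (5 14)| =6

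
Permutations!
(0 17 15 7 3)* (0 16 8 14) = (0 17 15 7 3 16 8 14) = [17, 1, 2, 16, 4, 5, 6, 3, 14, 9, 10, 11, 12, 13, 0, 7, 8, 15]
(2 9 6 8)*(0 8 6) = (0 8 2 9) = [8, 1, 9, 3, 4, 5, 6, 7, 2, 0]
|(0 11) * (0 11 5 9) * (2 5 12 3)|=6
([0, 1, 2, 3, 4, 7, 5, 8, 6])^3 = [0, 1, 2, 3, 4, 6, 8, 5, 7]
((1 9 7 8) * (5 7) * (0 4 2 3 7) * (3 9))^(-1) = ((0 4 2 9 5)(1 3 7 8))^(-1) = (0 5 9 2 4)(1 8 7 3)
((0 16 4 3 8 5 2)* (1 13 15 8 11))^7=(0 15 3 2 13 4 5 1 16 8 11)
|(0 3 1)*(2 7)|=|(0 3 1)(2 7)|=6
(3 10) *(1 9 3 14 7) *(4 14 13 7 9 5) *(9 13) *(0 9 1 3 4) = (0 9 4 14 13 7 3 10 1 5) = [9, 5, 2, 10, 14, 0, 6, 3, 8, 4, 1, 11, 12, 7, 13]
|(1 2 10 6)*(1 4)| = |(1 2 10 6 4)| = 5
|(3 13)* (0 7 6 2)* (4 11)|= |(0 7 6 2)(3 13)(4 11)|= 4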